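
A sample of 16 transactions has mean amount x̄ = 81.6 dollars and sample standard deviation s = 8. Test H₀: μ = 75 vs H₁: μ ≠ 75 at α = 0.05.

t = (x̄ - μ₀)/(s/√n) = (81.6 - 75)/(8/√16) = 3.3. df = 15, critical t = ±2.131. Reject H₀.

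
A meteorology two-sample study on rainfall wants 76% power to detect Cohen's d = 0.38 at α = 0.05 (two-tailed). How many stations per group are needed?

z_{α/2} = 1.96, z_β = Φ⁻¹(0.76) = 0.706. For small effect (d = 0.38): n per group = 2(z_{α/2} + z_β)²/d² = 2(1.96 + 0.706)²/0.38² = 98.4 → 99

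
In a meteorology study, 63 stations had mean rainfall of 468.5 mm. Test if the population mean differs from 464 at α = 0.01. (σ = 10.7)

z = (x̄ - μ₀)/(σ/√n) = (468.5 - 464)/(10.7/√63) = 3.338. Critical value: ±2.576. Since |3.338| > 2.576, Reject H₀.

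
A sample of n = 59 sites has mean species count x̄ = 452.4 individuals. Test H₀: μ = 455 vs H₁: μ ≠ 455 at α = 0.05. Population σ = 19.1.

z = (x̄ - μ₀)/(σ/√n) = (452.4 - 455)/(19.1/√59) = -1.046. Critical value: ±1.96. Since |-1.046| ≤ 1.96, Fail to reject H₀.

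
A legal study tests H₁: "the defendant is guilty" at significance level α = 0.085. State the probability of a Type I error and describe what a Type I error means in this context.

P(Type I error) = α = 0.085. A Type I error is rejecting H₀ when H₀ is actually true (false positive) — here, concluding that the defendant is guilty when in fact this is not the case. Consequence: convicting an innocent person.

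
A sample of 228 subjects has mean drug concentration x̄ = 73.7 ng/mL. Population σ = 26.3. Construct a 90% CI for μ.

CI = x̄ ± z*(σ/√n) = 73.7 ± 1.645(26.3/√228) = 73.7 ± 2.87 = (70.83, 76.57)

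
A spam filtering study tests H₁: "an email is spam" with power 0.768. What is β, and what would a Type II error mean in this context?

β = 1 - power = 1 - 0.768 = 0.232. A Type II error is failing to reject H₀ when H₀ is false (false negative) — here, failing to conclude that an email is spam when in fact it is true. Consequence: a spam email lands in the inbox.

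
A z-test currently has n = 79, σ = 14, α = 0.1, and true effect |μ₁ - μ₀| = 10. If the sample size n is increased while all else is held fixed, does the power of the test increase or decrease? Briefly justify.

Power increases: a larger n shrinks the standard error σ/√n, moving the sampling distribution under H₁ further from the critical value.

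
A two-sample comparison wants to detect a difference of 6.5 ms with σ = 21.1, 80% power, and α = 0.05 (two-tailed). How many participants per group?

n per group = 2(z_α/2 + z_β)²σ²/d² = 2×(1.96 + 0.84)²×21.1²/6.5² = 165.2 → n = 166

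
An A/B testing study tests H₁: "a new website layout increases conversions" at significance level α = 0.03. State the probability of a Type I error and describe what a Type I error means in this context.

P(Type I error) = α = 0.03. A Type I error is rejecting H₀ when H₀ is actually true (false positive) — here, concluding that a new website layout increases conversions when in fact this is not the case. Consequence: rolling out a layout that doesn't actually help — wasted engineering effort.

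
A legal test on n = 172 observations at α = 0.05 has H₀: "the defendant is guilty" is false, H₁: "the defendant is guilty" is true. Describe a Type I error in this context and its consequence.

Type I error: rejecting H₀ when it is true — concluding that the defendant is guilty when in fact it is not. Consequence: convicting an innocent person.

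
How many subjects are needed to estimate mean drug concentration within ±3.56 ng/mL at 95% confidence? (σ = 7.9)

n = (z*σ/E)² = (1.96×7.9/3.56)² = 18.9 → n = 19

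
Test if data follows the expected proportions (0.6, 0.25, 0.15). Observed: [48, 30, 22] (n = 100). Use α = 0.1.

Expected: [60.0, 25.0, 15.0]. χ² = 6.667. df = 2, critical = 4.605. Reject H₀.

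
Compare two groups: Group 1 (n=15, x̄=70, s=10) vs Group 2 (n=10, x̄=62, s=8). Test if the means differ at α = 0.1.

Pooled sp = 9.27. t = 2.114, df = 23. Critical t = ±1.714. Reject H₀.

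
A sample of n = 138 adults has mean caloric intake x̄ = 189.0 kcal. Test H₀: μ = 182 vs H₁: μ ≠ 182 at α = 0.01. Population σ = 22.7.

z = (x̄ - μ₀)/(σ/√n) = (189.0 - 182)/(22.7/√138) = 3.623. Critical value: ±2.576. Since |3.623| > 2.576, Reject H₀.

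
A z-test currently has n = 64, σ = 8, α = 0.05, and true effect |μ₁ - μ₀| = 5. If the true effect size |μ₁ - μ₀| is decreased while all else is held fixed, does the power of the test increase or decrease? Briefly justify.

Power decreases: a smaller true effect decreases the non-centrality λ = |μ₁ - μ₀|/(σ/√n).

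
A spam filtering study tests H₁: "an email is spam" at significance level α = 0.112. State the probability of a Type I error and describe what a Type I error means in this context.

P(Type I error) = α = 0.112. A Type I error is rejecting H₀ when H₀ is actually true (false positive) — here, concluding that an email is spam when in fact this is not the case. Consequence: a legitimate email is sent to the spam folder and the user misses it.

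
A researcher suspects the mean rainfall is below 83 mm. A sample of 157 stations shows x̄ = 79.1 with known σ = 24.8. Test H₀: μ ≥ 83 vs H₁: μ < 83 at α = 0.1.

z = -1.97. Critical value: -1.28. Reject H₀.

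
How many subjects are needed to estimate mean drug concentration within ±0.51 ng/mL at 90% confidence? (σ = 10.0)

n = (z*σ/E)² = (1.645×10.0/0.51)² = 1040.4 → n = 1041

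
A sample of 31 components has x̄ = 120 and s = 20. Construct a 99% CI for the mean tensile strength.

CI = x̄ ± t*(s/√n) = 120 ± 2.75(20/√31) = (110.12, 129.88)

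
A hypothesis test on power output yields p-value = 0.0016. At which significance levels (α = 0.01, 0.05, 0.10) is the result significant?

p = 0.0016. Significant at: α = 0.01, 0.05, 0.1.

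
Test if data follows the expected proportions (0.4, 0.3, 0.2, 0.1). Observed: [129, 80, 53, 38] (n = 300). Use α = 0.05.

Expected: [120.0, 90.0, 60.0, 30.0]. χ² = 4.736. df = 3, critical = 7.815. Fail to reject H₀.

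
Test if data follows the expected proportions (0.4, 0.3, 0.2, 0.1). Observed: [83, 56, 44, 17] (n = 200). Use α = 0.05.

Expected: [80.0, 60.0, 40.0, 20.0]. χ² = 1.229. df = 3, critical = 7.815. Fail to reject H₀.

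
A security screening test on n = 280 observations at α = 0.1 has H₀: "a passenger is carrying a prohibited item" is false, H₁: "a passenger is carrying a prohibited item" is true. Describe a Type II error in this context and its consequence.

Type II error: failing to reject H₀ when it is false — concluding that a passenger is carrying a prohibited item is not supported when in fact it is. Consequence: letting a prohibited item through — security breach.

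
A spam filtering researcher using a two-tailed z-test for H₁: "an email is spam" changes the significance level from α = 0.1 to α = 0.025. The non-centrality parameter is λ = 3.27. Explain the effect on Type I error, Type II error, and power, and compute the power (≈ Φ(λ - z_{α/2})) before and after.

Decreasing α from 0.1 to 0.025:
• Type I error rate decreases (α is the Type I rate by definition).
• Critical value moves from z_{α/2} = 1.645 to 2.241, so power = Φ(λ - z_{α/2}) goes from Φ(3.27 - 1.645) = 0.948 to Φ(3.27 - 2.241) = 0.848.
• Type II error rate β = 1 - power therefore increases (0.052 → 0.152).
Appropriate when false positives are costly — here, a legitimate email is sent to the spam folder and the user misses it.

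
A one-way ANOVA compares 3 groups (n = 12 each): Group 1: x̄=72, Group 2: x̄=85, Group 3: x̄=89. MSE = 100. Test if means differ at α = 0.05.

Grand mean = 82.0. SS_between = 1896.0, MS_between = 948.0. F = 9.48, F_crit ≈ 3.285. Reject H₀.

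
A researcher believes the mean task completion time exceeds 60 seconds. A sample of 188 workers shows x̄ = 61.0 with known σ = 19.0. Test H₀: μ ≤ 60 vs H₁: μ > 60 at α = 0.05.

z = 0.722. Critical value: 1.645. Fail to reject H₀.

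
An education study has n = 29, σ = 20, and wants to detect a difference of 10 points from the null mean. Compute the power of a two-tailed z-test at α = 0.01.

SE = σ/√n = 20/√29 = 3.714. Non-centrality λ = d/SE = 10/3.714 = 2.693. Power ≈ Φ(λ - z_{α/2}) = Φ(2.693 - 2.576) = Φ(0.117) = 0.546.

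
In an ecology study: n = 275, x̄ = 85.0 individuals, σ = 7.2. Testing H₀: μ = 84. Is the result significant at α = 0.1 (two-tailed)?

z = (85.0 - 84)/(7.2/√275) = 2.303. Since |z| > 1.645, significant at α = 0.1.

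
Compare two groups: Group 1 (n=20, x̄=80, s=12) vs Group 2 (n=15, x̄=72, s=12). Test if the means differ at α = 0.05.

Pooled sp = 12.0. t = 1.952, df = 33. Critical t = ±2.035. Fail to reject H₀.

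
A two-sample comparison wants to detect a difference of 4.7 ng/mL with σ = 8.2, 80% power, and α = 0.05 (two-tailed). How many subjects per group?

n per group = 2(z_α/2 + z_β)²σ²/d² = 2×(1.96 + 0.84)²×8.2²/4.7² = 47.7 → n = 48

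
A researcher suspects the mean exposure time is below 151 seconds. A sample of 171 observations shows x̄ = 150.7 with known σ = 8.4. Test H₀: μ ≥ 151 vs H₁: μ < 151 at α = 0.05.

z = -0.467. Critical value: -1.645. Fail to reject H₀.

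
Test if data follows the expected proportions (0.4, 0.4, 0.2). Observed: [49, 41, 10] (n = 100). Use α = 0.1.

Expected: [40.0, 40.0, 20.0]. χ² = 7.05. df = 2, critical = 4.605. Reject H₀.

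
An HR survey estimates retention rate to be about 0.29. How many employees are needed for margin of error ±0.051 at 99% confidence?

n = z²p(1-p)/E² = 2.576²×0.29×0.71/0.051² = 525.3 → n = 526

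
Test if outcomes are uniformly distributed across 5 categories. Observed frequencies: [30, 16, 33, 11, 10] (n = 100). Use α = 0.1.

Expected = 20 each. χ² = Σ(O-E)²/E = 23.3. df = 4, critical value = 7.779. Reject H₀.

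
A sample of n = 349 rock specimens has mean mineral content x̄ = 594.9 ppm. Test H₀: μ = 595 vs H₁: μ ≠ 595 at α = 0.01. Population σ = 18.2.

z = (x̄ - μ₀)/(σ/√n) = (594.9 - 595)/(18.2/√349) = -0.103. Critical value: ±2.576. Since |-0.103| ≤ 2.576, Fail to reject H₀.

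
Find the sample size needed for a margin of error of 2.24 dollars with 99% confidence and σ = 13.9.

n = (z*σ/E)² = (2.576×13.9/2.24)² = 255.5 → n = 256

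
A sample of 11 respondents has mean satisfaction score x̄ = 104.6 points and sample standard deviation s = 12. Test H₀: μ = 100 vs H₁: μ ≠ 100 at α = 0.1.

t = (x̄ - μ₀)/(s/√n) = (104.6 - 100)/(12/√11) = 1.271. df = 10, critical t = ±1.812. Fail to reject H₀.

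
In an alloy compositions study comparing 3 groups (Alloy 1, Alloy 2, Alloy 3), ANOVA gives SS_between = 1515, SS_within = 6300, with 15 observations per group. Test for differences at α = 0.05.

df_between = 2, df_within = 42. F = MS_between/MS_within = 757.5/150.0 = 5.05. F_crit ≈ 3.22. Reject H₀. At least one mean differs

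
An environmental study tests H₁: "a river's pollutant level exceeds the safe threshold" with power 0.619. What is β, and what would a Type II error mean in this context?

β = 1 - power = 1 - 0.619 = 0.381. A Type II error is failing to reject H₀ when H₀ is false (false negative) — here, failing to conclude that a river's pollutant level exceeds the safe threshold when in fact it is true. Consequence: allowing unsafe pollution to continue.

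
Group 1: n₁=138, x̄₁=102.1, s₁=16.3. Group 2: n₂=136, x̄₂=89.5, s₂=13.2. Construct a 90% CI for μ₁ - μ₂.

Difference = 12.6. SE = √(16.3²/138 + 13.2²/136) = 1.791. CI = (9.65, 15.55)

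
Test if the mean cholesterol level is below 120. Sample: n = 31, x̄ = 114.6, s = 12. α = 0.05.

t = (114.6 - 120)/(12/√31) = -2.505, df = 30. Critical t = -1.697. Reject H₀.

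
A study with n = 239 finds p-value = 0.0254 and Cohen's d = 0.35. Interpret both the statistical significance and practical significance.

Statistically significant (p = 0.0254 < 0.05). Cohen's d = 0.35 indicates a small effect size. Both statistical and practical significance should be considered.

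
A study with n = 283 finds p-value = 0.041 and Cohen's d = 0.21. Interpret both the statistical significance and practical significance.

Statistically significant (p = 0.041 < 0.05). Cohen's d = 0.21 indicates a small effect size. Both statistical and practical significance should be considered.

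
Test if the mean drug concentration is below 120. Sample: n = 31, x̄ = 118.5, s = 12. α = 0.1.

t = (118.5 - 120)/(12/√31) = -0.696, df = 30. Critical t = -1.31. Fail to reject H₀.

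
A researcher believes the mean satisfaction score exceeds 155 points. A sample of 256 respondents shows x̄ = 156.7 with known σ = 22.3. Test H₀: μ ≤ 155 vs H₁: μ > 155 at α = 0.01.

z = 1.22. Critical value: 2.33. Fail to reject H₀.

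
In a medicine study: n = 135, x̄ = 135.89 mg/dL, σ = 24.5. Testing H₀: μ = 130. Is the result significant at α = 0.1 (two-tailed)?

z = (135.89 - 130)/(24.5/√135) = 2.793. Since |z| > 1.645, significant at α = 0.1.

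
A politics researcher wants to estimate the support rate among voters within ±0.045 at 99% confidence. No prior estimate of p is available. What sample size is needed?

Conservative approach: use p = 0.5 (maximizes p(1-p) = 0.25). n = z²(0.25)/E² = 2.576²×0.25/0.045² = 819.2 → n = 820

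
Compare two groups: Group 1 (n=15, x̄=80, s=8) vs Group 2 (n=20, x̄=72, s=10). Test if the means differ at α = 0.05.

Pooled sp = 9.2. t = 2.545, df = 33. Critical t = ±2.035. Reject H₀.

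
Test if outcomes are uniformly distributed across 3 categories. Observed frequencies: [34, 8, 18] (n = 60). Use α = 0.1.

Expected = 20 each. χ² = Σ(O-E)²/E = 17.2. df = 2, critical value = 4.605. Reject H₀.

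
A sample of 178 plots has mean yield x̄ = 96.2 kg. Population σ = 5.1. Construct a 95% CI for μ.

CI = x̄ ± z*(σ/√n) = 96.2 ± 1.96(5.1/√178) = 96.2 ± 0.75 = (95.45, 96.95)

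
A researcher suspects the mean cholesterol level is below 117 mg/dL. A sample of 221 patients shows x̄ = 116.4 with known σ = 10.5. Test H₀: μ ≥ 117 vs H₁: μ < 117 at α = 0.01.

z = -0.849. Critical value: -2.33. Fail to reject H₀.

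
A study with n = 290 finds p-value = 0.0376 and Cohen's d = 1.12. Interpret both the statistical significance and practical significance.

Statistically significant (p = 0.0376 < 0.05). Cohen's d = 1.12 indicates a large effect size. Both statistical and practical significance should be considered.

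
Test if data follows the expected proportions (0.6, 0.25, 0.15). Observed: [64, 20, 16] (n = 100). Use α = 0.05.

Expected: [60.0, 25.0, 15.0]. χ² = 1.333. df = 2, critical = 5.991. Fail to reject H₀.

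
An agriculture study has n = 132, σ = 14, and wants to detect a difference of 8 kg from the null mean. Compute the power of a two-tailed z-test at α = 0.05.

SE = σ/√n = 14/√132 = 1.219. Non-centrality λ = d/SE = 8/1.219 = 6.565. Power ≈ Φ(λ - z_{α/2}) = Φ(6.565 - 1.96) = Φ(4.605) = 1.0.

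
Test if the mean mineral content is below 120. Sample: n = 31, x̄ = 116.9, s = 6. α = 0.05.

t = (116.9 - 120)/(6/√31) = -2.877, df = 30. Critical t = -1.697. Reject H₀.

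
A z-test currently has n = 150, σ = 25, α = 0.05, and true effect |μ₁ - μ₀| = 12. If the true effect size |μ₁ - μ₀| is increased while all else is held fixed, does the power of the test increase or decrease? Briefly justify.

Power increases: a larger true effect increases the non-centrality λ = |μ₁ - μ₀|/(σ/√n).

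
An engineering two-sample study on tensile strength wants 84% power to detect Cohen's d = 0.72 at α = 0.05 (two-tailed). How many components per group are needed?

z_{α/2} = 1.96, z_β = Φ⁻¹(0.84) = 0.994. For medium effect (d = 0.72): n per group = 2(z_{α/2} + z_β)²/d² = 2(1.96 + 0.994)²/0.72² = 33.7 → 34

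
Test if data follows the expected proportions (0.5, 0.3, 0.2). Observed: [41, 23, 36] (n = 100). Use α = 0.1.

Expected: [50.0, 30.0, 20.0]. χ² = 16.053. df = 2, critical = 4.605. Reject H₀.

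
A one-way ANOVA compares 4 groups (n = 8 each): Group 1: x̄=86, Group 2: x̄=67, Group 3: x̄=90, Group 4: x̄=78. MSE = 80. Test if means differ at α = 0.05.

Grand mean = 80.25. SS_between = 2470.0, MS_between = 823.33. F = 10.292, F_crit ≈ 2.947. Reject H₀.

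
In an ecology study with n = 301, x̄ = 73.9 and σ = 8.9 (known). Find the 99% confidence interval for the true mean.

CI = x̄ ± z*(σ/√n) = 73.9 ± 2.576(8.9/√301) = 73.9 ± 1.32 = (72.58, 75.22)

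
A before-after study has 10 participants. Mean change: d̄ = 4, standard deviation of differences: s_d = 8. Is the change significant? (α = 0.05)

t = d̄/(s_d/√n) = 4/(8/√10) = 1.581. df = 9, critical t = ±2.262. Fail to reject H₀.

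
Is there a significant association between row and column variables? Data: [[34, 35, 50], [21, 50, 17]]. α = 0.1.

χ² = 17.729. df = 2, critical = 4.605. Reject H₀. Variables are dependent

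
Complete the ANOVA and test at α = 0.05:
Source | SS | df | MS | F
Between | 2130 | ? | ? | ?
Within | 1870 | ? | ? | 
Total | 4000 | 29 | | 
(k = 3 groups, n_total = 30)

df_between = 2, df_within = 27. MS_between = 1065.0, MS_within = 69.26. F = 15.377, F_crit ≈ 3.354. Reject H₀.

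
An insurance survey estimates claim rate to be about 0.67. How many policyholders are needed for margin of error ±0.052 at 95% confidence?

n = z²p(1-p)/E² = 1.96²×0.67×0.33/0.052² = 314.1 → n = 315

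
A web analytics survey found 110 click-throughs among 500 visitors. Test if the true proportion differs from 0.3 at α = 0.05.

p̂ = 0.22, p₀ = 0.3. z = (p̂ - p₀)/√(p₀(1-p₀)/n) = -3.904. Critical: ±1.96. Reject H₀.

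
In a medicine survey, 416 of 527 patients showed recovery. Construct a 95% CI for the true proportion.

p̂ = 0.789. CI = p̂ ± z*√(p̂(1-p̂)/n) = (0.755, 0.824)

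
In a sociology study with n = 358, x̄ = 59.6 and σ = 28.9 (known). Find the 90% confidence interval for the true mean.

CI = x̄ ± z*(σ/√n) = 59.6 ± 1.645(28.9/√358) = 59.6 ± 2.51 = (57.09, 62.11)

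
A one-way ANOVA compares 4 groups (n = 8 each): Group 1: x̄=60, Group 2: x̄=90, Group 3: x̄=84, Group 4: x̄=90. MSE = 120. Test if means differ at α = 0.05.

Grand mean = 81.0. SS_between = 4896.0, MS_between = 1632.0. F = 13.6, F_crit ≈ 2.947. Reject H₀.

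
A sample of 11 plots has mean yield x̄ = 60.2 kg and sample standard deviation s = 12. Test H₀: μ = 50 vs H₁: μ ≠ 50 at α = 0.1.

t = (x̄ - μ₀)/(s/√n) = (60.2 - 50)/(12/√11) = 2.819. df = 10, critical t = ±1.812. Reject H₀.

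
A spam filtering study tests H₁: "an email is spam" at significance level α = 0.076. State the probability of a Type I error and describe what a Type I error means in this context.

P(Type I error) = α = 0.076. A Type I error is rejecting H₀ when H₀ is actually true (false positive) — here, concluding that an email is spam when in fact this is not the case. Consequence: a legitimate email is sent to the spam folder and the user misses it.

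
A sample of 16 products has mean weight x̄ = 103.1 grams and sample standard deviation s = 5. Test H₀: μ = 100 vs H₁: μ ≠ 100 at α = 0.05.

t = (x̄ - μ₀)/(s/√n) = (103.1 - 100)/(5/√16) = 2.48. df = 15, critical t = ±2.131. Reject H₀.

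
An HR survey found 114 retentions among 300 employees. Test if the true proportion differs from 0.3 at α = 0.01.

p̂ = 0.38, p₀ = 0.3. z = (p̂ - p₀)/√(p₀(1-p₀)/n) = 3.024. Critical: ±2.576. Reject H₀.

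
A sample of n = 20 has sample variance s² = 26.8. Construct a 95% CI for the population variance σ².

df = 19. χ²_{0.025} = 32.852, χ²_{0.975} = 8.907. CI for σ² = ((n-1)s²/χ²_{α/2}, (n-1)s²/χ²_{1-α/2}) = (19·26.8/32.852, 19·26.8/8.907) = (15.5, 57.17)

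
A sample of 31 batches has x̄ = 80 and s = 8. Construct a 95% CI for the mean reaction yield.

CI = x̄ ± t*(s/√n) = 80 ± 2.042(8/√31) = (77.07, 82.93)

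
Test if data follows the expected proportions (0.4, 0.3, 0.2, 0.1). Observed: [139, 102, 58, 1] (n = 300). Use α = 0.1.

Expected: [120.0, 90.0, 60.0, 30.0]. χ² = 32.708. df = 3, critical = 6.251. Reject H₀.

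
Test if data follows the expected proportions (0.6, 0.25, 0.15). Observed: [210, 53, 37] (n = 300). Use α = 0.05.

Expected: [180.0, 75.0, 45.0]. χ² = 12.876. df = 2, critical = 5.991. Reject H₀.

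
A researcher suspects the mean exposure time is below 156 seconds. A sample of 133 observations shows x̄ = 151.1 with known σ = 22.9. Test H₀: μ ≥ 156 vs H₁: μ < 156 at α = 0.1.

z = -2.468. Critical value: -1.28. Reject H₀.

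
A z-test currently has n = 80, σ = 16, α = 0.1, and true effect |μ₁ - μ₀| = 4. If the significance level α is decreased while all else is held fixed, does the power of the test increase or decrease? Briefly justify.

Power decreases: a smaller α raises the critical value, so less of the H₁ sampling distribution falls in the rejection region.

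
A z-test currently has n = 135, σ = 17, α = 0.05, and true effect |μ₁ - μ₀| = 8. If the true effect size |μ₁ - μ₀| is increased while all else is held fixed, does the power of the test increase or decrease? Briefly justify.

Power increases: a larger true effect increases the non-centrality λ = |μ₁ - μ₀|/(σ/√n).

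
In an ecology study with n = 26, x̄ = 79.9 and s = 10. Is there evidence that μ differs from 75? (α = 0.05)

t = (x̄ - μ₀)/(s/√n) = (79.9 - 75)/(10/√26) = 2.499. df = 25, critical t = ±2.06. Reject H₀.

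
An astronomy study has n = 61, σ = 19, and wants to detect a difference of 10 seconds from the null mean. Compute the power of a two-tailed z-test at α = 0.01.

SE = σ/√n = 19/√61 = 2.433. Non-centrality λ = d/SE = 10/2.433 = 4.111. Power ≈ Φ(λ - z_{α/2}) = Φ(4.111 - 2.576) = Φ(1.535) = 0.938.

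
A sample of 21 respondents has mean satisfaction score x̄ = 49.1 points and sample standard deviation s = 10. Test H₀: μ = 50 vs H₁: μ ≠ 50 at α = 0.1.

t = (x̄ - μ₀)/(s/√n) = (49.1 - 50)/(10/√21) = -0.412. df = 20, critical t = ±1.725. Fail to reject H₀.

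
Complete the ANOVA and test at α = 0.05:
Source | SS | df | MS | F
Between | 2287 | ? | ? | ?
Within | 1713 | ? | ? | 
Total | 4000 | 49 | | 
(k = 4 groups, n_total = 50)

df_between = 3, df_within = 46. MS_between = 762.33, MS_within = 37.24. F = 20.471, F_crit ≈ 2.807. Reject H₀.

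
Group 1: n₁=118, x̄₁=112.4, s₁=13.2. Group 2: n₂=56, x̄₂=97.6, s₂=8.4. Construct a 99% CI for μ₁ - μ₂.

Difference = 14.8. SE = √(13.2²/118 + 8.4²/56) = 1.654. CI = (10.54, 19.06)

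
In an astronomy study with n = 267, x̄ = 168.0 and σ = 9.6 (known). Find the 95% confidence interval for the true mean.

CI = x̄ ± z*(σ/√n) = 168.0 ± 1.96(9.6/√267) = 168.0 ± 1.15 = (166.85, 169.15)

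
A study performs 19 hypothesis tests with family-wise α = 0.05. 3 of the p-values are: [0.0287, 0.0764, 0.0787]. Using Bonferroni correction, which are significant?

Bonferroni α = 0.05/19 = 0.00263. None of the given p-values are significant.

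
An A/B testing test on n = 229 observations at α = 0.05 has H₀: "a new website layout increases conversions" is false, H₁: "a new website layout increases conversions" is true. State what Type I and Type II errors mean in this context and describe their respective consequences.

Type I (false positive): concluding that a new website layout increases conversions when it is not — rolling out a layout that doesn't actually help — wasted engineering effort. Type II (false negative): failing to conclude that a new website layout increases conversions when it is — discarding a layout that would have improved conversions — lost revenue. Which is costlier depends on domain priorities and is a judgement call rather than a statistical fact.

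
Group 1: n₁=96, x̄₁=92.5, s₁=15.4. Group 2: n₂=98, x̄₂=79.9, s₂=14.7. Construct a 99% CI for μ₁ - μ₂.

Difference = 12.6. SE = √(15.4²/96 + 14.7²/98) = 2.162. CI = (7.03, 18.17)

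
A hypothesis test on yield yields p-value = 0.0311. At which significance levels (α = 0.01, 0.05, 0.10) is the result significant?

p = 0.0311. Significant at: α = 0.05, 0.1.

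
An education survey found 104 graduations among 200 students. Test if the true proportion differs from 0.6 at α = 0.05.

p̂ = 0.52, p₀ = 0.6. z = (p̂ - p₀)/√(p₀(1-p₀)/n) = -2.309. Critical: ±1.96. Reject H₀.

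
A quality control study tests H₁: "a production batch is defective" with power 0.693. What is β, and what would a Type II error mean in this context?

β = 1 - power = 1 - 0.693 = 0.307. A Type II error is failing to reject H₀ when H₀ is false (false negative) — here, failing to conclude that a production batch is defective when in fact it is true. Consequence: shipping a defective batch — faulty products reach customers.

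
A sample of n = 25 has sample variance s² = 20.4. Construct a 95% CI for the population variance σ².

df = 24. χ²_{0.025} = 39.364, χ²_{0.975} = 12.401. CI for σ² = ((n-1)s²/χ²_{α/2}, (n-1)s²/χ²_{1-α/2}) = (24·20.4/39.364, 24·20.4/12.401) = (12.44, 39.48)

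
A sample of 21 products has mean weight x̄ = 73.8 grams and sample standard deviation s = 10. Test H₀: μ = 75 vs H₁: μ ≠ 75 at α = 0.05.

t = (x̄ - μ₀)/(s/√n) = (73.8 - 75)/(10/√21) = -0.55. df = 20, critical t = ±2.086. Fail to reject H₀.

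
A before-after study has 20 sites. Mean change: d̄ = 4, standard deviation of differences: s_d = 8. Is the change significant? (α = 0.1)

t = d̄/(s_d/√n) = 4/(8/√20) = 2.236. df = 19, critical t = ±1.729. Reject H₀.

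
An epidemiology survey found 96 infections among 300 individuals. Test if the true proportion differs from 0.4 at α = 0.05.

p̂ = 0.32, p₀ = 0.4. z = (p̂ - p₀)/√(p₀(1-p₀)/n) = -2.828. Critical: ±1.96. Reject H₀.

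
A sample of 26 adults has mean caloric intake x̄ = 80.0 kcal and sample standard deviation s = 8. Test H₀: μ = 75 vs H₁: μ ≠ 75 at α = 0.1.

t = (x̄ - μ₀)/(s/√n) = (80.0 - 75)/(8/√26) = 3.187. df = 25, critical t = ±1.708. Reject H₀.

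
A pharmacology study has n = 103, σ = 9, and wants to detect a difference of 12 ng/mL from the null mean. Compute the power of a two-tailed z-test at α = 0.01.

SE = σ/√n = 9/√103 = 0.887. Non-centrality λ = d/SE = 12/0.887 = 13.532. Power ≈ Φ(λ - z_{α/2}) = Φ(13.532 - 2.576) = Φ(10.956) = 1.0.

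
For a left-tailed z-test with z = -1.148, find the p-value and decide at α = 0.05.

p = P(Z < -1.148) = Φ(-1.148) ≈ 0.1255. Since p ≥ 0.05, fail to reject H₀ (not significant) at α = 0.05.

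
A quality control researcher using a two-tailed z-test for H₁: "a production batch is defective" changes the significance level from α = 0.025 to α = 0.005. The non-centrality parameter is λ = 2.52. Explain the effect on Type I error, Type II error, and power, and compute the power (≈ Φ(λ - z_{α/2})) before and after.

Decreasing α from 0.025 to 0.005:
• Type I error rate decreases (α is the Type I rate by definition).
• Critical value moves from z_{α/2} = 2.241 to 2.807, so power = Φ(λ - z_{α/2}) goes from Φ(2.52 - 2.241) = 0.61 to Φ(2.52 - 2.807) = 0.387.
• Type II error rate β = 1 - power therefore increases (0.39 → 0.613).
Appropriate when false positives are costly — here, scrapping a good batch — wasted material and cost for no reason.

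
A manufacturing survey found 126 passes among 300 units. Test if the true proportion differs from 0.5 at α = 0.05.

p̂ = 0.42, p₀ = 0.5. z = (p̂ - p₀)/√(p₀(1-p₀)/n) = -2.771. Critical: ±1.96. Reject H₀.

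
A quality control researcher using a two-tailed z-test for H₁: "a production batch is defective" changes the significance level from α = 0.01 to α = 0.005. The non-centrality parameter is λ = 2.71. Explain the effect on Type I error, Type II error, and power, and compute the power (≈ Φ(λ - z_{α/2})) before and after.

Decreasing α from 0.01 to 0.005:
• Type I error rate decreases (α is the Type I rate by definition).
• Critical value moves from z_{α/2} = 2.576 to 2.807, so power = Φ(λ - z_{α/2}) goes from Φ(2.71 - 2.576) = 0.553 to Φ(2.71 - 2.807) = 0.461.
• Type II error rate β = 1 - power therefore increases (0.447 → 0.539).
Appropriate when false positives are costly — here, scrapping a good batch — wasted material and cost for no reason.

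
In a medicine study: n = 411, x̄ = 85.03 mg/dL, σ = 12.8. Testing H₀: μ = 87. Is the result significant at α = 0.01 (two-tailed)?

z = (85.03 - 87)/(12.8/√411) = -3.12. Since |z| > 2.576, significant at α = 0.01.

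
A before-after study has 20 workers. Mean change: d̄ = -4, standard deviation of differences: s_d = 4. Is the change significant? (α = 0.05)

t = d̄/(s_d/√n) = -4/(4/√20) = -4.472. df = 19, critical t = ±2.093. Reject H₀.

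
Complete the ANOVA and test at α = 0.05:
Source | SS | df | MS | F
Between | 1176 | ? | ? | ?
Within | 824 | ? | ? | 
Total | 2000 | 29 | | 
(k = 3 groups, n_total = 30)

df_between = 2, df_within = 27. MS_between = 588.0, MS_within = 30.52. F = 19.267, F_crit ≈ 3.354. Reject H₀.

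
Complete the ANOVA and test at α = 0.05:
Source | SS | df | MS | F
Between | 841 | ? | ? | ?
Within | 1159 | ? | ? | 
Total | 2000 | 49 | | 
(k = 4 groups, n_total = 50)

df_between = 3, df_within = 46. MS_between = 280.33, MS_within = 25.2. F = 11.126, F_crit ≈ 2.807. Reject H₀.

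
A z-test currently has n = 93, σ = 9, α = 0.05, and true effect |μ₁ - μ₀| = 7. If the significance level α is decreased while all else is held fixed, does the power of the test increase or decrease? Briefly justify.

Power decreases: a smaller α raises the critical value, so less of the H₁ sampling distribution falls in the rejection region.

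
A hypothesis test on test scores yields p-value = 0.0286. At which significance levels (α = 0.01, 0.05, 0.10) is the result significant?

p = 0.0286. Significant at: α = 0.05, 0.1.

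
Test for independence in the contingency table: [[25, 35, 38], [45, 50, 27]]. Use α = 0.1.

χ² = 7.696. df = 2, critical = 4.605. Reject H₀. Variables are dependent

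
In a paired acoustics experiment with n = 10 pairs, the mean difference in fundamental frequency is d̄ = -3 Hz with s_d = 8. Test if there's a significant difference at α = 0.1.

t = d̄/(s_d/√n) = -3/(8/√10) = -1.186. df = 9, critical t = ±1.833. Fail to reject H₀.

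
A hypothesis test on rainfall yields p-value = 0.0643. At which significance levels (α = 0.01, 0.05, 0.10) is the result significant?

p = 0.0643. Significant at: α = 0.1.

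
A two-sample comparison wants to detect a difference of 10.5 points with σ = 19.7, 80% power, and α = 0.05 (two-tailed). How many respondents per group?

n per group = 2(z_α/2 + z_β)²σ²/d² = 2×(1.96 + 0.84)²×19.7²/10.5² = 55.2 → n = 56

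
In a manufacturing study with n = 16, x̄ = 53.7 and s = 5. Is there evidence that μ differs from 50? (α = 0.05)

t = (x̄ - μ₀)/(s/√n) = (53.7 - 50)/(5/√16) = 2.96. df = 15, critical t = ±2.131. Reject H₀.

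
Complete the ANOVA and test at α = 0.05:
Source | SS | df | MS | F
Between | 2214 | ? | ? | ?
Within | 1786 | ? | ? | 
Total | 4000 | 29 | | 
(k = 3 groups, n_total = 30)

df_between = 2, df_within = 27. MS_between = 1107.0, MS_within = 66.15. F = 16.735, F_crit ≈ 3.354. Reject H₀.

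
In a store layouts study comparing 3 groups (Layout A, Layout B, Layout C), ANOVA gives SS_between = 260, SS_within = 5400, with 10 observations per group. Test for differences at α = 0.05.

df_between = 2, df_within = 27. F = MS_between/MS_within = 130.0/200.0 = 0.65. F_crit ≈ 3.354. Fail to reject H₀.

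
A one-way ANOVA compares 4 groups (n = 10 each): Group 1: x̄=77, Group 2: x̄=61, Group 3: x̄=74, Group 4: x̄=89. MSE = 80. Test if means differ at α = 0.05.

Grand mean = 75.25. SS_between = 3967.5, MS_between = 1322.5. F = 16.531, F_crit ≈ 2.866. Reject H₀.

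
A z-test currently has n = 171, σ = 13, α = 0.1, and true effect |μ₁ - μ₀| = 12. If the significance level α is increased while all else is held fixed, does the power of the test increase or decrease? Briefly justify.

Power increases: a larger α lowers the critical value, so more of the H₁ sampling distribution falls in the rejection region.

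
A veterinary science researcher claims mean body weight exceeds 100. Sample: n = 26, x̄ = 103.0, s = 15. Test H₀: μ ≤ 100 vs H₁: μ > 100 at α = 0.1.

t = (103.0 - 100)/(15/√26) = 1.02, df = 25. Critical t = 1.316. Fail to reject H₀.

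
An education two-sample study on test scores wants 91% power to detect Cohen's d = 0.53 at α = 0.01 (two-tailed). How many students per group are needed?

z_{α/2} = 2.576, z_β = Φ⁻¹(0.91) = 1.341. For medium effect (d = 0.53): n per group = 2(z_{α/2} + z_β)²/d² = 2(2.576 + 1.341)²/0.53² = 109.2 → 110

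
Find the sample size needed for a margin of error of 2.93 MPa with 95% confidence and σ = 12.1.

n = (z*σ/E)² = (1.96×12.1/2.93)² = 65.5 → n = 66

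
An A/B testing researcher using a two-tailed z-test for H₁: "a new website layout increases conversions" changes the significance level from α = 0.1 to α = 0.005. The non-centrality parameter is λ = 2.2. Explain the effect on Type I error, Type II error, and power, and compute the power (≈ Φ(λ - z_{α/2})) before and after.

Decreasing α from 0.1 to 0.005:
• Type I error rate decreases (α is the Type I rate by definition).
• Critical value moves from z_{α/2} = 1.645 to 2.807, so power = Φ(λ - z_{α/2}) goes from Φ(2.2 - 1.645) = 0.711 to Φ(2.2 - 2.807) = 0.272.
• Type II error rate β = 1 - power therefore increases (0.289 → 0.728).
Appropriate when false positives are costly — here, rolling out a layout that doesn't actually help — wasted engineering effort.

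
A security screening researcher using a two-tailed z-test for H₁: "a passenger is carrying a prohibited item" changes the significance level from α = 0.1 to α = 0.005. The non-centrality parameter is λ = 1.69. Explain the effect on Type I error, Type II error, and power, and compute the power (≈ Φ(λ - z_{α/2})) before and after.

Decreasing α from 0.1 to 0.005:
• Type I error rate decreases (α is the Type I rate by definition).
• Critical value moves from z_{α/2} = 1.645 to 2.807, so power = Φ(λ - z_{α/2}) goes from Φ(1.69 - 1.645) = 0.518 to Φ(1.69 - 2.807) = 0.132.
• Type II error rate β = 1 - power therefore increases (0.482 → 0.868).
Appropriate when false positives are costly — here, detaining an innocent passenger — delay and inconvenience.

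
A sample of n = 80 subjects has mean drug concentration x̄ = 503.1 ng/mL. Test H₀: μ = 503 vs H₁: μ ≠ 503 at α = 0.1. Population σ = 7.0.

z = (x̄ - μ₀)/(σ/√n) = (503.1 - 503)/(7.0/√80) = 0.128. Critical value: ±1.645. Since |0.128| ≤ 1.645, Fail to reject H₀.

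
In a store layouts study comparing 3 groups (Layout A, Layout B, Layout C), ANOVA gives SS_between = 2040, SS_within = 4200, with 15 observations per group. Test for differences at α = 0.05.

df_between = 2, df_within = 42. F = MS_between/MS_within = 1020.0/100.0 = 10.2. F_crit ≈ 3.22. Reject H₀. At least one mean differs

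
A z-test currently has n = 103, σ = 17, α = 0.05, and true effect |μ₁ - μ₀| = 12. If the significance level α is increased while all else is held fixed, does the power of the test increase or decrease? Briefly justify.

Power increases: a larger α lowers the critical value, so more of the H₁ sampling distribution falls in the rejection region.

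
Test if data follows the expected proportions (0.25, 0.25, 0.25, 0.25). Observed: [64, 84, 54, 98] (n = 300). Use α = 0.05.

Expected: [75.0, 75.0, 75.0, 75.0]. χ² = 15.627. df = 3, critical = 7.815. Reject H₀.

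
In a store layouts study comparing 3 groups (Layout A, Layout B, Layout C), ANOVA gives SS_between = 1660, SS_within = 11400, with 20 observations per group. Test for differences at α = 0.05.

df_between = 2, df_within = 57. F = MS_between/MS_within = 830.0/200.0 = 4.15. F_crit ≈ 3.159. Reject H₀. At least one mean differs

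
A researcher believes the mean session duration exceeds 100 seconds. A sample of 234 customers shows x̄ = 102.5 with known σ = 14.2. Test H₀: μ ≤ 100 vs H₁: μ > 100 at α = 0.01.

z = 2.693. Critical value: 2.33. Reject H₀.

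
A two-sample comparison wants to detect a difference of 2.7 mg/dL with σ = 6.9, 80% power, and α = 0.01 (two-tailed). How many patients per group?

n per group = 2(z_α/2 + z_β)²σ²/d² = 2×(2.576 + 0.84)²×6.9²/2.7² = 152.4 → n = 153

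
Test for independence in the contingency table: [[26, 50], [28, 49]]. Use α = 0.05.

χ² = 0.078. df = 1, critical = 3.841. Fail to reject H₀. No evidence of dependence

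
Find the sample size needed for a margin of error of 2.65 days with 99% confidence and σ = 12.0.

n = (z*σ/E)² = (2.576×12.0/2.65)² = 136.1 → n = 137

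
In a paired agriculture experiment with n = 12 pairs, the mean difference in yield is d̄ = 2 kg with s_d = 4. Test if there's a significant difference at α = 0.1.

t = d̄/(s_d/√n) = 2/(4/√12) = 1.732. df = 11, critical t = ±1.796. Fail to reject H₀.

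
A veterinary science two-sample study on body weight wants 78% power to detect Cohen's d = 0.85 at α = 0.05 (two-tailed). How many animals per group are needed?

z_{α/2} = 1.96, z_β = Φ⁻¹(0.78) = 0.772. For large effect (d = 0.85): n per group = 2(z_{α/2} + z_β)²/d² = 2(1.96 + 0.772)²/0.85² = 20.7 → 21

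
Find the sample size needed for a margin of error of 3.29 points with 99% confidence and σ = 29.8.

n = (z*σ/E)² = (2.576×29.8/3.29)² = 544.4 → n = 545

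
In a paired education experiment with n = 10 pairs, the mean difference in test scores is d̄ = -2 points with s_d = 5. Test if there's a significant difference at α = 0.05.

t = d̄/(s_d/√n) = -2/(5/√10) = -1.265. df = 9, critical t = ±2.262. Fail to reject H₀.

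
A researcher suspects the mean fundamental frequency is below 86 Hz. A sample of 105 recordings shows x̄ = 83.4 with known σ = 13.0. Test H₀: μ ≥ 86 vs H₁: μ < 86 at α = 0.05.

z = -2.049. Critical value: -1.645. Reject H₀.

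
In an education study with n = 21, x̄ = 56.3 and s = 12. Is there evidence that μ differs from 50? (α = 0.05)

t = (x̄ - μ₀)/(s/√n) = (56.3 - 50)/(12/√21) = 2.406. df = 20, critical t = ±2.086. Reject H₀.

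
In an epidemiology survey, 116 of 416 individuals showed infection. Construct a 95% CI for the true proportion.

p̂ = 0.279. CI = p̂ ± z*√(p̂(1-p̂)/n) = (0.236, 0.322)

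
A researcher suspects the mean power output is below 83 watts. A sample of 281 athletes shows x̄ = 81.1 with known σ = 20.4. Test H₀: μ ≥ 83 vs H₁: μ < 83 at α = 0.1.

z = -1.561. Critical value: -1.28. Reject H₀.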